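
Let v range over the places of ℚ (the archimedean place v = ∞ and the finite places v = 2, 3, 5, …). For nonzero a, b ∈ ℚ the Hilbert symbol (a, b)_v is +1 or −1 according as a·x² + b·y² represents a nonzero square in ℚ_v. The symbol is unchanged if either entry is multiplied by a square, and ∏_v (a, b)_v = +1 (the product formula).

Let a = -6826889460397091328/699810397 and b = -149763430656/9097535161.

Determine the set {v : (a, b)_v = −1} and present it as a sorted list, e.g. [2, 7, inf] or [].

[2, 13, 17, 19, 31, inf]

(a, b) ≡ (-41106, -969) mod (ℚ^×)²; places V = {2, 3, 7, 11, 13, 17, 19, 23, 29, 31, 37, ∞}.
(a,b)_3: α=11, u≡2; β=3, v≡1 (mod 3); (2|3)=-1, (1|3)=+1; sign (−1)^1·-1^3·+1^11 = +1.
(a,b)_37: α=2, u≡36; β=2, v≡33 (mod 37); (36|37)=+1, (33|37)=+1; sign (−1)^0·+1^2·+1^2 = +1.
(a,b)_19: α=2, u≡3; β=1, v≡7 (mod 19); (3|19)=-1, (7|19)=+1; sign (−1)^0·-1^1·+1^2 = -1.
(a,b)_29: α=-2, u≡4; β=-2, v≡15 (mod 29); (4|29)=+1, (15|29)=-1; sign (−1)^0·+1^-2·-1^-2 = +1.
(a,b)_11: α=-2, u≡1; β=-2, v≡2 (mod 11); (1|11)=+1, (2|11)=-1; sign (−1)^0·+1^-2·-1^-2 = +1.
(a,b)_∞: sgn(-41106)=−, sgn(-969)=−, so -1.
(a,b)_7: α=0, u≡5; β=2, v≡2 (mod 7); (5|7)=-1, (2|7)=+1; sign (−1)^0·-1^2·+1^0 = +1.
(a,b)_17: α=3, u≡2; β=1, v≡10 (mod 17); (2|17)=+1, (10|17)=-1; sign (−1)^0·+1^1·-1^3 = -1.
(a,b)_2: α=9, β=8; u≡7, v≡7 (mod 8); ε(u)ε(v)=1·1, αω(v)=9·0, βω(u)=8·0; sum ≡ 1  ⇒  -1.
(a,b)_23: α=-2, u≡3; β=-2, v≡17 (mod 23); (3|23)=+1, (17|23)=-1; sign (−1)^0·+1^-2·-1^-2 = +1.
(a,b)_31: α=1, u≡8; β=0, v≡17 (mod 31); (8|31)=+1, (17|31)=-1; sign (−1)^0·+1^0·-1^1 = -1.
(a,b)_13: α=-1, u≡9; β=-2, v≡8 (mod 13); (9|13)=+1, (8|13)=-1; sign (−1)^0·+1^-2·-1^-1 = -1.
Ram(-41106, -969) = {2, 13, 17, 19, 31, ∞}; no ℚ_2-point on the conic.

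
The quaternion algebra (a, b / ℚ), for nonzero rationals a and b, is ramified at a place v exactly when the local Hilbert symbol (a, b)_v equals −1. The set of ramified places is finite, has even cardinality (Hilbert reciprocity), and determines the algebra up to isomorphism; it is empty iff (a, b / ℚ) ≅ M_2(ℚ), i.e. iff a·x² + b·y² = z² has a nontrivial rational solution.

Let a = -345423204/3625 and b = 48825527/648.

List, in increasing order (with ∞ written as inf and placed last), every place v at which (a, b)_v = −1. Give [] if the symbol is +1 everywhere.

Mod squares: a ≡ -534905, b ≡ 46. Check v ∈ {∞, 2, 3, 5, 7, 17, 23, 29, 31, 47}.
v=23: a=23^0·(≡3), b=23^1·(≡16) mod 23; (3|23)=+1, (16|23)=+1; (−1)^{0·1·11}·(+1)^1·(+1)^0 = +1.
v=3: a=3^4·(≡1), b=3^-4·(≡1) mod 3; (1|3)=+1, (1|3)=+1; (−1)^{4·-4·1}·(+1)^-4·(+1)^4 = +1.
v=31: a=31^1·(≡22), b=31^2·(≡11) mod 31; (22|31)=-1, (11|31)=-1; (−1)^{1·2·15}·(-1)^2·(-1)^1 = -1.
v=47: a=47^0·(≡1), b=47^2·(≡41) mod 47; (1|47)=+1, (41|47)=-1; (−1)^{0·2·23}·(+1)^2·(-1)^0 = +1.
v=∞: -534905 < 0 and 46 > 0  ⇒  (a,b)_∞ = +1.
v=7: a=7^1·(≡1), b=7^0·(≡4) mod 7; (1|7)=+1, (4|7)=+1; (−1)^{1·0·3}·(+1)^0·(+1)^1 = +1.
v=5: a=5^-3·(≡4), b=5^0·(≡4) mod 5; (4|5)=+1, (4|5)=+1; (−1)^{-3·0·2}·(+1)^0·(+1)^-3 = +1.
v=17: a=17^3·(≡1), b=17^0·(≡7) mod 17; (1|17)=+1, (7|17)=-1; (−1)^{3·0·8}·(+1)^0·(-1)^3 = -1.
v=2: v_2(a)=2, v_2(b)=-3; units ≡ 7, 7 (mod 8); ε·ε+αω+βω = 1·1+2·0+-3·0 ≡ 1  ⇒  (a,b)_2 = -1.
v=29: a=29^-1·(≡13), b=29^0·(≡17) mod 29; (13|29)=+1, (17|29)=-1; (−1)^{-1·0·14}·(+1)^0·(-1)^-1 = -1.
(-534905, 46 / ℚ) ramifies at {2, 17, 29, 31}: a division algebra.

[2, 17, 29, 31]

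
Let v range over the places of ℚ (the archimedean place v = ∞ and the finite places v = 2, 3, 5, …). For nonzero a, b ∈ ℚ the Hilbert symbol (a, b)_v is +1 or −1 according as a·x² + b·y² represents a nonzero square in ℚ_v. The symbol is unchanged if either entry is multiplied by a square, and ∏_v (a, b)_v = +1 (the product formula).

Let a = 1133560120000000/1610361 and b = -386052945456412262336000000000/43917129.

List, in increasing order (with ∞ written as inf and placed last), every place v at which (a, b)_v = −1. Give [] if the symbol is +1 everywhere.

[2, 5, 7, 29]

(a, b) ≡ (118030, -75110) mod (ℚ^×)²; places V = {2, 3, 5, 7, 11, 29, 37, 47, ∞}.
(a,b)_29: α=1, u≡26; β=3, v≡16 (mod 29); (26|29)=-1, (16|29)=+1; sign (−1)^0·-1^3·+1^1 = -1.
(a,b)_∞: sgn(118030)=+, sgn(-75110)=−, so +1.
(a,b)_37: α=1, u≡2; β=3, v≡19 (mod 37); (2|37)=-1, (19|37)=-1; sign (−1)^0·-1^3·-1^1 = +1.
(a,b)_7: α=4, u≡3; β=9, v≡4 (mod 7); (3|7)=-1, (4|7)=+1; sign (−1)^0·-1^9·+1^4 = -1.
(a,b)_5: α=7, u≡1; β=9, v≡2 (mod 5); (1|5)=+1, (2|5)=-1; sign (−1)^0·+1^9·-1^7 = -1.
(a,b)_11: α=1, u≡1; β=2, v≡3 (mod 11); (1|11)=+1, (3|11)=+1; sign (−1)^0·+1^2·+1^1 = +1.
(a,b)_47: α=-2, u≡39; β=-4, v≡43 (mod 47); (39|47)=-1, (43|47)=-1; sign (−1)^0·-1^-4·-1^-2 = +1.
(a,b)_2: α=9, β=15; u≡7, v≡5 (mod 8); ε(u)ε(v)=1·0, αω(v)=9·1, βω(u)=15·0; sum ≡ 1  ⇒  -1.
(a,b)_3: α=-6, u≡1; β=-2, v≡1 (mod 3); (1|3)=+1, (1|3)=+1; sign (−1)^0·+1^-2·+1^-6 = +1.
(118030, -75110 / ℚ) ramifies at {2, 5, 7, 29}: a division algebra.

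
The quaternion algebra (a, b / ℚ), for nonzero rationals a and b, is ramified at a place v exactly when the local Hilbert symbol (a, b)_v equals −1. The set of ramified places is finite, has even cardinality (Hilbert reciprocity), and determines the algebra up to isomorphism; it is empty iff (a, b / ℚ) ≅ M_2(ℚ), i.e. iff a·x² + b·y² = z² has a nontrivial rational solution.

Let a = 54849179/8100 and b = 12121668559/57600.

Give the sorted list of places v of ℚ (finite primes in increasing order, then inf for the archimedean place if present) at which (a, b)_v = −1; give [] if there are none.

[2, 11, 13, 17]

Mod squares: a ≡ 11, b ≡ 2431. Check v ∈ {∞, 2, 3, 5, 7, 11, 13, 17, 29}.
v=3: a=3^-4·(≡2), b=3^-2·(≡1) mod 3; (2|3)=-1, (1|3)=+1; (−1)^{-4·-2·1}·(-1)^-2·(+1)^-4 = +1.
v=13: a=13^0·(≡8), b=13^1·(≡11) mod 13; (8|13)=-1, (11|13)=-1; (−1)^{0·1·6}·(-1)^1·(-1)^0 = -1.
v=5: a=5^-2·(≡1), b=5^-2·(≡1) mod 5; (1|5)=+1, (1|5)=+1; (−1)^{-2·-2·2}·(+1)^-2·(+1)^-2 = +1.
v=∞: 11 > 0 and 2431 > 0  ⇒  (a,b)_∞ = +1.
v=7: a=7^2·(≡1), b=7^2·(≡1) mod 7; (1|7)=+1, (1|7)=+1; (−1)^{2·2·3}·(+1)^2·(+1)^2 = +1.
v=29: a=29^2·(≡3), b=29^2·(≡23) mod 29; (3|29)=-1, (23|29)=+1; (−1)^{2·2·14}·(-1)^2·(+1)^2 = +1.
v=11: a=11^3·(≡9), b=11^3·(≡9) mod 11; (9|11)=+1, (9|11)=+1; (−1)^{3·3·5}·(+1)^3·(+1)^3 = -1.
v=17: a=17^0·(≡7), b=17^1·(≡12) mod 17; (7|17)=-1, (12|17)=-1; (−1)^{0·1·8}·(-1)^1·(-1)^0 = -1.
v=2: v_2(a)=-2, v_2(b)=-8; units ≡ 3, 7 (mod 8); ε·ε+αω+βω = 1·1+-2·0+-8·1 ≡ 1  ⇒  (a,b)_2 = -1.
Ram(11, 2431) = {2, 11, 13, 17}; no ℚ_2-point on the conic.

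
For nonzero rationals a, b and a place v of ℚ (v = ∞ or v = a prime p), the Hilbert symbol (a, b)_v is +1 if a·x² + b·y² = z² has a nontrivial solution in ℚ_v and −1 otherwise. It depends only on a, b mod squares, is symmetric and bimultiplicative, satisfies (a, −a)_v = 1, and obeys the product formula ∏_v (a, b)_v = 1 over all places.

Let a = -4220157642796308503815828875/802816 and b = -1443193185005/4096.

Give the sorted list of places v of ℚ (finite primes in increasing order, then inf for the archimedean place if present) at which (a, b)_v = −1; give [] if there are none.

Mod squares: a ≡ -12155, b ≡ -5. Check v ∈ {∞, 2, 3, 5, 7, 11, 13, 17, 23}.
v=13: a=13^5·(≡12), b=13^4·(≡2) mod 13; (12|13)=+1, (2|13)=-1; (−1)^{5·4·6}·(+1)^4·(-1)^5 = -1.
v=2: v_2(a)=-14, v_2(b)=-12; units ≡ 5, 3 (mod 8); ε·ε+αω+βω = 0·1+-14·1+-12·1 ≡ 0  ⇒  (a,b)_2 = +1.
v=∞: -12155 < 0 and -5 < 0  ⇒  (a,b)_∞ = -1.
v=23: a=23^2·(≡4), b=23^0·(≡2) mod 23; (4|23)=+1, (2|23)=+1; (−1)^{2·0·11}·(+1)^0·(+1)^2 = +1.
v=17: a=17^9·(≡13), b=17^4·(≡10) mod 17; (13|17)=+1, (10|17)=-1; (−1)^{9·4·8}·(+1)^4·(-1)^9 = -1.
v=7: a=7^-2·(≡4), b=7^0·(≡2) mod 7; (4|7)=+1, (2|7)=+1; (−1)^{-2·0·3}·(+1)^0·(+1)^-2 = +1.
v=5: a=5^3·(≡4), b=5^1·(≡4) mod 5; (4|5)=+1, (4|5)=+1; (−1)^{3·1·2}·(+1)^1·(+1)^3 = +1.
v=3: a=3^2·(≡1), b=3^0·(≡1) mod 3; (1|3)=+1, (1|3)=+1; (−1)^{2·0·1}·(+1)^0·(+1)^2 = +1.
v=11: a=11^5·(≡2), b=11^2·(≡7) mod 11; (2|11)=-1, (7|11)=-1; (−1)^{5·2·5}·(-1)^2·(-1)^5 = -1.
|Ram(-12155, -5)| = 4, even; anisotropic at {11, 13, 17, ∞}.

[11, 13, 17, inf]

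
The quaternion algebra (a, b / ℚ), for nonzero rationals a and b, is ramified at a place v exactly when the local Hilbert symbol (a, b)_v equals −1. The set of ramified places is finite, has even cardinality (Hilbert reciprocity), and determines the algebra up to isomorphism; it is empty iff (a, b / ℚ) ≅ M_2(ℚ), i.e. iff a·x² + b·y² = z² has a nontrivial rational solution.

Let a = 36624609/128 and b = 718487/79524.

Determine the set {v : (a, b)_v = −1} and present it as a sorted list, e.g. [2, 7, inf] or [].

Mod squares: a ≡ 166098, b ≡ 14663. Check v ∈ {∞, 2, 3, 7, 11, 19, 31, 43, 47}.
v=47: a=47^1·(≡1), b=47^-2·(≡13) mod 47; (1|47)=+1, (13|47)=-1; (−1)^{1·-2·23}·(+1)^-2·(-1)^1 = -1.
v=19: a=19^1·(≡3), b=19^0·(≡15) mod 19; (3|19)=-1, (15|19)=-1; (−1)^{1·0·9}·(-1)^0·(-1)^1 = -1.
v=2: v_2(a)=-7, v_2(b)=-2; units ≡ 1, 7 (mod 8); ε·ε+αω+βω = 0·1+-7·0+-2·0 ≡ 0  ⇒  (a,b)_2 = +1.
v=7: a=7^2·(≡1), b=7^2·(≡3) mod 7; (1|7)=+1, (3|7)=-1; (−1)^{2·2·3}·(+1)^2·(-1)^2 = +1.
v=31: a=31^1·(≡15), b=31^1·(≡16) mod 31; (15|31)=-1, (16|31)=+1; (−1)^{1·1·15}·(-1)^1·(+1)^1 = +1.
v=∞: 166098 > 0 and 14663 > 0  ⇒  (a,b)_∞ = +1.
v=3: a=3^3·(≡1), b=3^-2·(≡2) mod 3; (1|3)=+1, (2|3)=-1; (−1)^{3·-2·1}·(+1)^-2·(-1)^3 = -1.
v=11: a=11^0·(≡3), b=11^1·(≡2) mod 11; (3|11)=+1, (2|11)=-1; (−1)^{0·1·5}·(+1)^1·(-1)^0 = +1.
v=43: a=43^0·(≡39), b=43^1·(≡4) mod 43; (39|43)=-1, (4|43)=+1; (−1)^{0·1·21}·(-1)^1·(+1)^0 = -1.
Ram(166098, 14663) = {3, 19, 43, 47}; no ℚ_3-point on the conic.

[3, 19, 43, 47]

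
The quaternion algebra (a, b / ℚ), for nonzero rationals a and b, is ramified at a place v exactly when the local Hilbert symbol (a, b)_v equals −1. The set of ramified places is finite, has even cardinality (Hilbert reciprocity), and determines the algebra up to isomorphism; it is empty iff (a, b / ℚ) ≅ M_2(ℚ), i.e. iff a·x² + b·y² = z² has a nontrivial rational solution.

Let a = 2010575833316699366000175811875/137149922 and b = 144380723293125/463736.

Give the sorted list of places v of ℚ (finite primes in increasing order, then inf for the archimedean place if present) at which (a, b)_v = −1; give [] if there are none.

[2, 7, 11, 17, 23, 31]

Mod squares: a ≡ 1085062, b ≡ 2969814694. Check v ∈ {∞, 2, 3, 5, 7, 11, 13, 17, 23, 31, 37, 43}.
v=3: a=3^2·(≡1), b=3^2·(≡1) mod 3; (1|3)=+1, (1|3)=+1; (−1)^{2·2·1}·(+1)^2·(+1)^2 = +1.
v=17: a=17^2·(≡6), b=17^1·(≡10) mod 17; (6|17)=-1, (10|17)=-1; (−1)^{2·1·8}·(-1)^1·(-1)^2 = -1.
v=37: a=37^3·(≡31), b=37^1·(≡6) mod 37; (31|37)=-1, (6|37)=-1; (−1)^{3·1·18}·(-1)^1·(-1)^3 = +1.
v=5: a=5^4·(≡2), b=5^4·(≡4) mod 5; (2|5)=-1, (4|5)=+1; (−1)^{4·4·2}·(-1)^4·(+1)^4 = +1.
v=43: a=43^3·(≡17), b=43^1·(≡20) mod 43; (17|43)=+1, (20|43)=-1; (−1)^{3·1·21}·(+1)^1·(-1)^3 = +1.
v=11: a=11^7·(≡9), b=11^3·(≡3) mod 11; (9|11)=+1, (3|11)=+1; (−1)^{7·3·5}·(+1)^3·(+1)^7 = -1.
v=∞: 1085062 > 0 and 2969814694 > 0  ⇒  (a,b)_∞ = +1.
v=23: a=23^2·(≡11), b=23^1·(≡22) mod 23; (11|23)=-1, (22|23)=-1; (−1)^{2·1·11}·(-1)^1·(-1)^2 = -1.
v=31: a=31^3·(≡11), b=31^1·(≡15) mod 31; (11|31)=-1, (15|31)=-1; (−1)^{3·1·15}·(-1)^1·(-1)^3 = -1.
v=7: a=7^-4·(≡6), b=7^-3·(≡4) mod 7; (6|7)=-1, (4|7)=+1; (−1)^{-4·-3·3}·(-1)^-3·(+1)^-4 = -1.
v=13: a=13^-4·(≡12), b=13^-2·(≡7) mod 13; (12|13)=+1, (7|13)=-1; (−1)^{-4·-2·6}·(+1)^-2·(-1)^-4 = +1.
v=2: v_2(a)=-1, v_2(b)=-3; units ≡ 3, 3 (mod 8); ε·ε+αω+βω = 1·1+-1·1+-3·1 ≡ 1  ⇒  (a,b)_2 = -1.
|Ram(1085062, 2969814694)| = 6, even; anisotropic at {2, 7, 11, 17, 23, 31}.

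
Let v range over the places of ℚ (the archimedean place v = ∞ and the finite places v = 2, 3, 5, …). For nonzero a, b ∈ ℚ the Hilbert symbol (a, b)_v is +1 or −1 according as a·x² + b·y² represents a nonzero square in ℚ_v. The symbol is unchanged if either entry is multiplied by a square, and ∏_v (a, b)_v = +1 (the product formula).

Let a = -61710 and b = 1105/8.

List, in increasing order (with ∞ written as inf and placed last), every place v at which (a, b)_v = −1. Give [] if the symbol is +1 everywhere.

[3, 17]

Mod squares: a ≡ -510, b ≡ 2210. Check v ∈ {∞, 2, 3, 5, 11, 13, 17}.
v=17: a=17^1·(≡8), b=17^1·(≡6) mod 17; (8|17)=+1, (6|17)=-1; (−1)^{1·1·8}·(+1)^1·(-1)^1 = -1.
v=2: v_2(a)=1, v_2(b)=-3; units ≡ 1, 1 (mod 8); ε·ε+αω+βω = 0·0+1·0+-3·0 ≡ 0  ⇒  (a,b)_2 = +1.
v=11: a=11^2·(≡7), b=11^0·(≡2) mod 11; (7|11)=-1, (2|11)=-1; (−1)^{2·0·5}·(-1)^0·(-1)^2 = +1.
v=5: a=5^1·(≡3), b=5^1·(≡2) mod 5; (3|5)=-1, (2|5)=-1; (−1)^{1·1·2}·(-1)^1·(-1)^1 = +1.
v=13: a=13^0·(≡1), b=13^1·(≡9) mod 13; (1|13)=+1, (9|13)=+1; (−1)^{0·1·6}·(+1)^1·(+1)^0 = +1.
v=∞: -510 < 0 and 2210 > 0  ⇒  (a,b)_∞ = +1.
v=3: a=3^1·(≡1), b=3^0·(≡2) mod 3; (1|3)=+1, (2|3)=-1; (−1)^{1·0·1}·(+1)^0·(-1)^1 = -1.
|Ram(-510, 2210)| = 2, even; anisotropic at {3, 17}.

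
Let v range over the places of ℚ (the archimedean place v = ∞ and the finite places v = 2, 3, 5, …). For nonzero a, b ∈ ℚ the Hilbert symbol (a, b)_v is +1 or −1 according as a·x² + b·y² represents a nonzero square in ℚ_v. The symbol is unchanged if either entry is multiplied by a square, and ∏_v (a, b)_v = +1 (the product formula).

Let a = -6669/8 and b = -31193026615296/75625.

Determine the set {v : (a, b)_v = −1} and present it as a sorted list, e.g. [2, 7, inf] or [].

[3, 13, 19, inf]

(a, b) ≡ (-1482, -6) mod (ℚ^×)²; places V = {2, 3, 5, 7, 11, 13, 19, 29, ∞}.
(a,b)_13: α=1, u≡9; β=2, v≡2 (mod 13); (9|13)=+1, (2|13)=-1; sign (−1)^0·+1^2·-1^1 = -1.
(a,b)_2: α=-3, β=11; u≡3, v≡5 (mod 8); ε(u)ε(v)=1·0, αω(v)=-3·1, βω(u)=11·1; sum ≡ 0  ⇒  +1.
(a,b)_∞: sgn(-1482)=−, sgn(-6)=−, so -1.
(a,b)_3: α=3, u≡1; β=7, v≡1 (mod 3); (1|3)=+1, (1|3)=+1; sign (−1)^1·+1^7·+1^3 = -1.
(a,b)_11: α=0, u≡1; β=-2, v≡9 (mod 11); (1|11)=+1, (9|11)=+1; sign (−1)^0·+1^-2·+1^0 = +1.
(a,b)_29: α=0, u≡11; β=2, v≡9 (mod 29); (11|29)=-1, (9|29)=+1; sign (−1)^0·-1^2·+1^0 = +1.
(a,b)_7: α=0, u≡2; β=2, v≡4 (mod 7); (2|7)=+1, (4|7)=+1; sign (−1)^0·+1^2·+1^0 = +1.
(a,b)_5: α=0, u≡2; β=-4, v≡4 (mod 5); (2|5)=-1, (4|5)=+1; sign (−1)^0·-1^-4·+1^0 = +1.
(a,b)_19: α=1, u≡6; β=0, v≡14 (mod 19); (6|19)=+1, (14|19)=-1; sign (−1)^0·+1^0·-1^1 = -1.
|Ram(-1482, -6)| = 4, even; anisotropic at {3, 13, 19, ∞}.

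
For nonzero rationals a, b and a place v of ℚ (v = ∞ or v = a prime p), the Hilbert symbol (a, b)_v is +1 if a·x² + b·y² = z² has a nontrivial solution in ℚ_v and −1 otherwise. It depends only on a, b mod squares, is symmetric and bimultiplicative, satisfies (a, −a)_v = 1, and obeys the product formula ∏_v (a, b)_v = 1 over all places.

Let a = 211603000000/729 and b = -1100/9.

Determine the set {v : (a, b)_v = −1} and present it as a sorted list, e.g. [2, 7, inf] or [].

(a, b) ≡ (211603, -11) mod (ℚ^×)²; places V = {2, 3, 5, 7, 11, 19, 37, 43, ∞}.
(a,b)_∞: sgn(211603)=+, sgn(-11)=−, so +1.
(a,b)_19: α=1, u≡2; β=0, v≡15 (mod 19); (2|19)=-1, (15|19)=-1; sign (−1)^0·-1^0·-1^1 = -1.
(a,b)_43: α=1, u≡33; β=0, v≡2 (mod 43); (33|43)=-1, (2|43)=-1; sign (−1)^0·-1^0·-1^1 = -1.
(a,b)_7: α=1, u≡3; β=0, v≡3 (mod 7); (3|7)=-1, (3|7)=-1; sign (−1)^0·-1^0·-1^1 = -1.
(a,b)_2: α=6, β=2; u≡3, v≡5 (mod 8); ε(u)ε(v)=1·0, αω(v)=6·1, βω(u)=2·1; sum ≡ 0  ⇒  +1.
(a,b)_3: α=-6, u≡1; β=-2, v≡1 (mod 3); (1|3)=+1, (1|3)=+1; sign (−1)^0·+1^-2·+1^-6 = +1.
(a,b)_11: α=0, u≡6; β=1, v≡6 (mod 11); (6|11)=-1, (6|11)=-1; sign (−1)^0·-1^1·-1^0 = -1.
(a,b)_5: α=6, u≡3; β=2, v≡4 (mod 5); (3|5)=-1, (4|5)=+1; sign (−1)^0·-1^2·+1^6 = +1.
(a,b)_37: α=1, u≡25; β=0, v≡34 (mod 37); (25|37)=+1, (34|37)=+1; sign (−1)^0·+1^0·+1^1 = +1.
(211603, -11 / ℚ) ramifies at {7, 11, 19, 43}: a division algebra.

[7, 11, 19, 43]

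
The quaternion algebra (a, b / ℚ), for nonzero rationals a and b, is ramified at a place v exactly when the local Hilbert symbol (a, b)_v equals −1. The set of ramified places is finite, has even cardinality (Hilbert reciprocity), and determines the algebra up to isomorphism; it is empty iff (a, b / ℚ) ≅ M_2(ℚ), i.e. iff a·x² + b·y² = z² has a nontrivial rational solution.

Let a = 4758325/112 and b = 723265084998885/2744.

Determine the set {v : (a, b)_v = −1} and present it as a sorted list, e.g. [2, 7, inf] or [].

Mod squares: a ≡ 91, b ≡ 2310. Check v ∈ {∞, 2, 3, 5, 7, 11, 13}.
v=2: v_2(a)=-4, v_2(b)=-3; units ≡ 3, 3 (mod 8); ε·ε+αω+βω = 1·1+-4·1+-3·1 ≡ 0  ⇒  (a,b)_2 = +1.
v=5: a=5^2·(≡4), b=5^1·(≡3) mod 5; (4|5)=+1, (3|5)=-1; (−1)^{2·1·2}·(+1)^1·(-1)^2 = +1.
v=13: a=13^1·(≡11), b=13^2·(≡12) mod 13; (11|13)=-1, (12|13)=+1; (−1)^{1·2·6}·(-1)^2·(+1)^1 = +1.
v=3: a=3^0·(≡1), b=3^1·(≡2) mod 3; (1|3)=+1, (2|3)=-1; (−1)^{0·1·1}·(+1)^1·(-1)^0 = +1.
v=7: a=7^-1·(≡6), b=7^-3·(≡2) mod 7; (6|7)=-1, (2|7)=+1; (−1)^{-1·-3·3}·(-1)^-3·(+1)^-1 = +1.
v=∞: 91 > 0 and 2310 > 0  ⇒  (a,b)_∞ = +1.
v=11: a=11^4·(≡3), b=11^11·(≡1) mod 11; (3|11)=+1, (1|11)=+1; (−1)^{4·11·5}·(+1)^11·(+1)^4 = +1.
Every local symbol is +1, so the conic 91·x² + 2310·y² = z² has ℚ_v-points for all v and hence a ℚ-point; (a, b / ℚ) ≅ M_2(ℚ).

[]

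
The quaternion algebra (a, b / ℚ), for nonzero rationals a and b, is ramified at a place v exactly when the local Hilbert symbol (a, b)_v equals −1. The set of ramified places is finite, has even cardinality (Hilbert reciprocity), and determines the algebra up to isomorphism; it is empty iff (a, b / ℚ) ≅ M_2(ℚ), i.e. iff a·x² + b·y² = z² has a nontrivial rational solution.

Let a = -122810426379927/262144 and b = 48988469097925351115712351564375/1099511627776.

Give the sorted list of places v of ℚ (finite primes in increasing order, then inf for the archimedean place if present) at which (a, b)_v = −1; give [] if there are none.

[11, 13, 17, 37]

Mod squares: a ≡ -253487, b ≡ 143. Check v ∈ {∞, 2, 3, 5, 11, 13, 17, 19, 23, 29, 31, 37}.
v=31: a=31^1·(≡28), b=31^2·(≡10) mod 31; (28|31)=+1, (10|31)=+1; (−1)^{1·2·15}·(+1)^2·(+1)^1 = +1.
v=29: a=29^2·(≡15), b=29^4·(≡17) mod 29; (15|29)=-1, (17|29)=-1; (−1)^{2·4·14}·(-1)^4·(-1)^2 = +1.
v=17: a=17^1·(≡9), b=17^2·(≡10) mod 17; (9|17)=+1, (10|17)=-1; (−1)^{1·2·8}·(+1)^2·(-1)^1 = -1.
v=23: a=23^2·(≡14), b=23^2·(≡17) mod 23; (14|23)=-1, (17|23)=-1; (−1)^{2·2·11}·(-1)^2·(-1)^2 = +1.
v=3: a=3^2·(≡1), b=3^6·(≡2) mod 3; (1|3)=+1, (2|3)=-1; (−1)^{2·6·1}·(+1)^6·(-1)^2 = +1.
v=11: a=11^2·(≡10), b=11^5·(≡8) mod 11; (10|11)=-1, (8|11)=-1; (−1)^{2·5·5}·(-1)^5·(-1)^2 = -1.
v=2: v_2(a)=-18, v_2(b)=-40; units ≡ 1, 7 (mod 8); ε·ε+αω+βω = 0·1+-18·0+-40·0 ≡ 0  ⇒  (a,b)_2 = +1.
v=13: a=13^1·(≡9), b=13^1·(≡6) mod 13; (9|13)=+1, (6|13)=-1; (−1)^{1·1·6}·(+1)^1·(-1)^1 = -1.
v=37: a=37^1·(≡22), b=37^2·(≡31) mod 37; (22|37)=-1, (31|37)=-1; (−1)^{1·2·18}·(-1)^2·(-1)^1 = -1.
v=19: a=19^0·(≡17), b=19^2·(≡2) mod 19; (17|19)=+1, (2|19)=-1; (−1)^{0·2·9}·(+1)^2·(-1)^0 = +1.
v=5: a=5^0·(≡2), b=5^4·(≡3) mod 5; (2|5)=-1, (3|5)=-1; (−1)^{0·4·2}·(-1)^4·(-1)^0 = +1.
v=∞: -253487 < 0 and 143 > 0  ⇒  (a,b)_∞ = +1.
(-253487, 143 / ℚ) ramifies at {11, 13, 17, 37}: a division algebra.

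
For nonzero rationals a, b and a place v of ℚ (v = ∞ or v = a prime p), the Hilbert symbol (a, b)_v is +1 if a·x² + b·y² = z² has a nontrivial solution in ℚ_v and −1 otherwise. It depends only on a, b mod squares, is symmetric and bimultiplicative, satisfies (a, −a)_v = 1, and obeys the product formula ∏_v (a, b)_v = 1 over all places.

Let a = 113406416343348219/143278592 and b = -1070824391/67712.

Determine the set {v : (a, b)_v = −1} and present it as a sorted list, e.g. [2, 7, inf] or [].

[2, 29]

Mod squares: a ≡ 182, b ≡ -5278. Check v ∈ {∞, 2, 3, 7, 13, 23, 29}.
v=23: a=23^-4·(≡20), b=23^-2·(≡12) mod 23; (20|23)=-1, (12|23)=+1; (−1)^{-4·-2·11}·(-1)^-2·(+1)^-4 = +1.
v=29: a=29^2·(≡12), b=29^1·(≡11) mod 29; (12|29)=-1, (11|29)=-1; (−1)^{2·1·14}·(-1)^1·(-1)^2 = -1.
v=∞: 182 > 0 and -5278 < 0  ⇒  (a,b)_∞ = +1.
v=13: a=13^5·(≡12), b=13^3·(≡4) mod 13; (12|13)=+1, (4|13)=+1; (−1)^{5·3·6}·(+1)^3·(+1)^5 = +1.
v=2: v_2(a)=-9, v_2(b)=-7; units ≡ 3, 1 (mod 8); ε·ε+αω+βω = 1·0+-9·0+-7·1 ≡ 1  ⇒  (a,b)_2 = -1.
v=7: a=7^9·(≡6), b=7^5·(≡1) mod 7; (6|7)=-1, (1|7)=+1; (−1)^{9·5·3}·(-1)^5·(+1)^9 = +1.
v=3: a=3^2·(≡2), b=3^0·(≡2) mod 3; (2|3)=-1, (2|3)=-1; (−1)^{2·0·1}·(-1)^0·(-1)^2 = +1.
|Ram(182, -5278)| = 2, even; anisotropic at {2, 29}.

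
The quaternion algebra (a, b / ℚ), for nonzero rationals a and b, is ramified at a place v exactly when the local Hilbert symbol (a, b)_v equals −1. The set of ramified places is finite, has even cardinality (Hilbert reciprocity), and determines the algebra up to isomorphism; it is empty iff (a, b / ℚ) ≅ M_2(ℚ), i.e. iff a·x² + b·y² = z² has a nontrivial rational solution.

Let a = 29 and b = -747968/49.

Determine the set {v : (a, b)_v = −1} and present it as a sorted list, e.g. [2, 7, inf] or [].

Mod squares: a ≡ 29, b ≡ -11687. Check v ∈ {∞, 2, 7, 13, 29, 31}.
v=13: a=13^0·(≡3), b=13^1·(≡8) mod 13; (3|13)=+1, (8|13)=-1; (−1)^{0·1·6}·(+1)^1·(-1)^0 = +1.
v=2: v_2(a)=0, v_2(b)=6; units ≡ 5, 1 (mod 8); ε·ε+αω+βω = 0·0+0·0+6·1 ≡ 0  ⇒  (a,b)_2 = +1.
v=31: a=31^0·(≡29), b=31^1·(≡27) mod 31; (29|31)=-1, (27|31)=-1; (−1)^{0·1·15}·(-1)^1·(-1)^0 = -1.
v=29: a=29^1·(≡1), b=29^1·(≡27) mod 29; (1|29)=+1, (27|29)=-1; (−1)^{1·1·14}·(+1)^1·(-1)^1 = -1.
v=7: a=7^0·(≡1), b=7^-2·(≡3) mod 7; (1|7)=+1, (3|7)=-1; (−1)^{0·-2·3}·(+1)^-2·(-1)^0 = +1.
v=∞: 29 > 0 and -11687 < 0  ⇒  (a,b)_∞ = +1.
Ram(29, -11687) = {29, 31}; no ℚ_29-point on the conic.

[29, 31]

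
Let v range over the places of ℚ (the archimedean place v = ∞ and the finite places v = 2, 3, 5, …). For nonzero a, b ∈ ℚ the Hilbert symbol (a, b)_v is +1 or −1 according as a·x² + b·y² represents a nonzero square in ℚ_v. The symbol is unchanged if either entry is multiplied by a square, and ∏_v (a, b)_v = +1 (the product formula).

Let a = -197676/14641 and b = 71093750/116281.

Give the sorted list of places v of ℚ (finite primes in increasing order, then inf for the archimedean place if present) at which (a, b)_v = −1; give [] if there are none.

[2, 13]

Mod squares: a ≡ -19, b ≡ 182. Check v ∈ {∞, 2, 3, 5, 7, 11, 13, 17, 19, 31}.
v=31: a=31^0·(≡15), b=31^-2·(≡23) mod 31; (15|31)=-1, (23|31)=-1; (−1)^{0·-2·15}·(-1)^-2·(-1)^0 = +1.
v=11: a=11^-4·(≡5), b=11^-2·(≡6) mod 11; (5|11)=+1, (6|11)=-1; (−1)^{-4·-2·5}·(+1)^-2·(-1)^-4 = +1.
v=17: a=17^2·(≡16), b=17^0·(≡5) mod 17; (16|17)=+1, (5|17)=-1; (−1)^{2·0·8}·(+1)^0·(-1)^2 = +1.
v=19: a=19^1·(≡18), b=19^0·(≡6) mod 19; (18|19)=-1, (6|19)=+1; (−1)^{1·0·9}·(-1)^0·(+1)^1 = +1.
v=3: a=3^2·(≡2), b=3^0·(≡2) mod 3; (2|3)=-1, (2|3)=-1; (−1)^{2·0·1}·(-1)^0·(-1)^2 = +1.
v=13: a=13^0·(≡5), b=13^1·(≡3) mod 13; (5|13)=-1, (3|13)=+1; (−1)^{0·1·6}·(-1)^1·(+1)^0 = -1.
v=2: v_2(a)=2, v_2(b)=1; units ≡ 5, 3 (mod 8); ε·ε+αω+βω = 0·1+2·1+1·1 ≡ 1  ⇒  (a,b)_2 = -1.
v=5: a=5^0·(≡4), b=5^8·(≡2) mod 5; (4|5)=+1, (2|5)=-1; (−1)^{0·8·2}·(+1)^8·(-1)^0 = +1.
v=7: a=7^0·(≡1), b=7^1·(≡5) mod 7; (1|7)=+1, (5|7)=-1; (−1)^{0·1·3}·(+1)^1·(-1)^0 = +1.
v=∞: -19 < 0 and 182 > 0  ⇒  (a,b)_∞ = +1.
|Ram(-19, 182)| = 2, even; anisotropic at {2, 13}.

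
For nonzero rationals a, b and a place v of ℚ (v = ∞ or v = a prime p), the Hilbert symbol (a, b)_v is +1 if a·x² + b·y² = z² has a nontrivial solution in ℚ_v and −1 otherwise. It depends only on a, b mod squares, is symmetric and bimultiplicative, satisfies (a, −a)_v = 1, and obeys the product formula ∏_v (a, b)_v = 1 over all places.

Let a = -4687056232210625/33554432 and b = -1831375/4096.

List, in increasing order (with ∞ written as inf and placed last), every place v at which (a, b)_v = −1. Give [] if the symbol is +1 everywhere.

[31, inf]

(a, b) ≡ (-1426, -1495) mod (ℚ^×)²; places V = {2, 5, 7, 13, 23, 31, ∞}.
(a,b)_∞: sgn(-1426)=−, sgn(-1495)=−, so -1.
(a,b)_13: α=2, u≡4; β=1, v≡6 (mod 13); (4|13)=+1, (6|13)=-1; sign (−1)^0·+1^1·-1^2 = +1.
(a,b)_5: α=4, u≡4; β=3, v≡4 (mod 5); (4|5)=+1, (4|5)=+1; sign (−1)^0·+1^3·+1^4 = +1.
(a,b)_31: α=1, u≡16; β=0, v≡3 (mod 31); (16|31)=+1, (3|31)=-1; sign (−1)^0·+1^0·-1^1 = -1.
(a,b)_2: α=-25, β=-12; u≡7, v≡1 (mod 8); ε(u)ε(v)=1·0, αω(v)=-25·0, βω(u)=-12·0; sum ≡ 0  ⇒  +1.
(a,b)_7: α=6, u≡4; β=2, v≡5 (mod 7); (4|7)=+1, (5|7)=-1; sign (−1)^0·+1^2·-1^6 = +1.
(a,b)_23: α=3, u≡10; β=1, v≡12 (mod 23); (10|23)=-1, (12|23)=+1; sign (−1)^1·-1^1·+1^3 = +1.
|Ram(-1426, -1495)| = 2, even; anisotropic at {31, ∞}.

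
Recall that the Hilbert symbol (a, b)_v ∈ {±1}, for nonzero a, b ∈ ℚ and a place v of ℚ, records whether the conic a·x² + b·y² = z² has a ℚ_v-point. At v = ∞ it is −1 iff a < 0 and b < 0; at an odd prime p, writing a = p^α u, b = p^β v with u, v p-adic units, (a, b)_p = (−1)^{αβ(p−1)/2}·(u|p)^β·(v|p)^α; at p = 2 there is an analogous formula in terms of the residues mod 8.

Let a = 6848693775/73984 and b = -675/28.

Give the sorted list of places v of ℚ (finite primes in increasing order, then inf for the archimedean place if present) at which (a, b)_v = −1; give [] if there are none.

[2, 3]

Mod squares: a ≡ 231, b ≡ -21. Check v ∈ {∞, 2, 3, 5, 7, 11, 17}.
v=5: a=5^2·(≡4), b=5^2·(≡1) mod 5; (4|5)=+1, (1|5)=+1; (−1)^{2·2·2}·(+1)^2·(+1)^2 = +1.
v=7: a=7^1·(≡5), b=7^-1·(≡1) mod 7; (5|7)=-1, (1|7)=+1; (−1)^{1·-1·3}·(-1)^-1·(+1)^1 = +1.
v=17: a=17^-2·(≡12), b=17^0·(≡2) mod 17; (12|17)=-1, (2|17)=+1; (−1)^{-2·0·8}·(-1)^0·(+1)^-2 = +1.
v=∞: 231 > 0 and -21 < 0  ⇒  (a,b)_∞ = +1.
v=11: a=11^5·(≡6), b=11^0·(≡3) mod 11; (6|11)=-1, (3|11)=+1; (−1)^{5·0·5}·(-1)^0·(+1)^5 = +1.
v=2: v_2(a)=-8, v_2(b)=-2; units ≡ 7, 3 (mod 8); ε·ε+αω+βω = 1·1+-8·1+-2·0 ≡ 1  ⇒  (a,b)_2 = -1.
v=3: a=3^5·(≡2), b=3^3·(≡2) mod 3; (2|3)=-1, (2|3)=-1; (−1)^{5·3·1}·(-1)^3·(-1)^5 = -1.
|Ram(231, -21)| = 2, even; anisotropic at {2, 3}.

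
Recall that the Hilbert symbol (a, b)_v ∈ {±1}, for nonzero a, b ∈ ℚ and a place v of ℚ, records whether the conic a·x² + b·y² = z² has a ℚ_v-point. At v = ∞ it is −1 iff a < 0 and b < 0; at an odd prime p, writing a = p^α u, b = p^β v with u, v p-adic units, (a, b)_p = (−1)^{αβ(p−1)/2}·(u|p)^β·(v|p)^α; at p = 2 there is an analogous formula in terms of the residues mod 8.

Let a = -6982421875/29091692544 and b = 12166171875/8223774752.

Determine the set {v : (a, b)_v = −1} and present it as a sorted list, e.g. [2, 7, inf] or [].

(a, b) ≡ (-4290, 1430) mod (ℚ^×)²; places V = {2, 3, 5, 11, 13, 17, 23, 41, ∞}.
(a,b)_5: α=11, u≡3; β=7, v≡1 (mod 5); (3|5)=-1, (1|5)=+1; sign (−1)^0·-1^7·+1^11 = -1.
(a,b)_23: α=0, u≡11; β=-2, v≡9 (mod 23); (11|23)=-1, (9|23)=+1; sign (−1)^0·-1^-2·+1^0 = +1.
(a,b)_17: α=-2, u≡7; β=-2, v≡13 (mod 17); (7|17)=-1, (13|17)=+1; sign (−1)^0·-1^-2·+1^-2 = +1.
(a,b)_41: α=0, u≡27; β=-2, v≡23 (mod 41); (27|41)=-1, (23|41)=+1; sign (−1)^0·-1^-2·+1^0 = +1.
(a,b)_13: α=1, u≡11; β=1, v≡2 (mod 13); (11|13)=-1, (2|13)=-1; sign (−1)^0·-1^1·-1^1 = +1.
(a,b)_3: α=-1, u≡1; β=2, v≡2 (mod 3); (1|3)=+1, (2|3)=-1; sign (−1)^0·+1^2·-1^-1 = -1.
(a,b)_2: α=-25, β=-5; u≡7, v≡3 (mod 8); ε(u)ε(v)=1·1, αω(v)=-25·1, βω(u)=-5·0; sum ≡ 0  ⇒  +1.
(a,b)_11: α=1, u≡6; β=3, v≡9 (mod 11); (6|11)=-1, (9|11)=+1; sign (−1)^1·-1^3·+1^1 = +1.
(a,b)_∞: sgn(-4290)=−, sgn(1430)=+, so +1.
(-4290, 1430 / ℚ) ramifies at {3, 5}: a division algebra.

[3, 5]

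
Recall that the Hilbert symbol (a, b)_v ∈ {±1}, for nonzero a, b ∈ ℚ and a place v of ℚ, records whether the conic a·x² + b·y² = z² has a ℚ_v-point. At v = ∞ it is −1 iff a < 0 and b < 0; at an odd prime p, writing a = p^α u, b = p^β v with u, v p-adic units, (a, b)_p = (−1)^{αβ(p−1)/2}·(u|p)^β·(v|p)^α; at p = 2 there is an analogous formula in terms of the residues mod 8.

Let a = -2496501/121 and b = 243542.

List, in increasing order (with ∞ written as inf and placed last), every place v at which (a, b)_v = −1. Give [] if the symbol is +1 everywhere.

[13, 37]

Mod squares: a ≡ -629, b ≡ 243542. Check v ∈ {∞, 2, 3, 7, 11, 13, 17, 19, 29, 37}.
v=13: a=13^0·(≡8), b=13^1·(≡1) mod 13; (8|13)=-1, (1|13)=+1; (−1)^{0·1·6}·(-1)^1·(+1)^0 = -1.
v=3: a=3^4·(≡1), b=3^0·(≡2) mod 3; (1|3)=+1, (2|3)=-1; (−1)^{4·0·1}·(+1)^0·(-1)^4 = +1.
v=29: a=29^0·(≡16), b=29^1·(≡17) mod 29; (16|29)=+1, (17|29)=-1; (−1)^{0·1·14}·(+1)^1·(-1)^0 = +1.
v=7: a=7^2·(≡2), b=7^0·(≡5) mod 7; (2|7)=+1, (5|7)=-1; (−1)^{2·0·3}·(+1)^0·(-1)^2 = +1.
v=2: v_2(a)=0, v_2(b)=1; units ≡ 3, 3 (mod 8); ε·ε+αω+βω = 1·1+0·1+1·1 ≡ 0  ⇒  (a,b)_2 = +1.
v=17: a=17^1·(≡5), b=17^1·(≡12) mod 17; (5|17)=-1, (12|17)=-1; (−1)^{1·1·8}·(-1)^1·(-1)^1 = +1.
v=∞: -629 < 0 and 243542 > 0  ⇒  (a,b)_∞ = +1.
v=37: a=37^1·(≡20), b=37^0·(≡8) mod 37; (20|37)=-1, (8|37)=-1; (−1)^{1·0·18}·(-1)^0·(-1)^1 = -1.
v=11: a=11^-2·(≡4), b=11^0·(≡2) mod 11; (4|11)=+1, (2|11)=-1; (−1)^{-2·0·5}·(+1)^0·(-1)^-2 = +1.
v=19: a=19^0·(≡6), b=19^1·(≡12) mod 19; (6|19)=+1, (12|19)=-1; (−1)^{0·1·9}·(+1)^1·(-1)^0 = +1.
(-629, 243542 / ℚ) ramifies at {13, 37}: a division algebra.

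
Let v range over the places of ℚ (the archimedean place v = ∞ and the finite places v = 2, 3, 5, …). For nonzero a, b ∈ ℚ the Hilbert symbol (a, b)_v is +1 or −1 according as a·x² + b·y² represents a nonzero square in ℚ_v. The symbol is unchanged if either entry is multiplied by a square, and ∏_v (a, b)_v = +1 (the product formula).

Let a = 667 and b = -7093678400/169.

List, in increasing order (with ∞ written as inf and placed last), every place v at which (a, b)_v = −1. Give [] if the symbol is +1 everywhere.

Mod squares: a ≡ 667, b ≡ -29. Check v ∈ {∞, 2, 5, 13, 17, 23, 29}.
v=∞: 667 > 0 and -29 < 0  ⇒  (a,b)_∞ = +1.
v=2: v_2(a)=0, v_2(b)=6; units ≡ 3, 3 (mod 8); ε·ε+αω+βω = 1·1+0·1+6·1 ≡ 1  ⇒  (a,b)_2 = -1.
v=5: a=5^0·(≡2), b=5^2·(≡1) mod 5; (2|5)=-1, (1|5)=+1; (−1)^{0·2·2}·(-1)^2·(+1)^0 = +1.
v=23: a=23^1·(≡6), b=23^2·(≡17) mod 23; (6|23)=+1, (17|23)=-1; (−1)^{1·2·11}·(+1)^2·(-1)^1 = -1.
v=17: a=17^0·(≡4), b=17^2·(≡14) mod 17; (4|17)=+1, (14|17)=-1; (−1)^{0·2·8}·(+1)^2·(-1)^0 = +1.
v=29: a=29^1·(≡23), b=29^1·(≡22) mod 29; (23|29)=+1, (22|29)=+1; (−1)^{1·1·14}·(+1)^1·(+1)^1 = +1.
v=13: a=13^0·(≡4), b=13^-2·(≡10) mod 13; (4|13)=+1, (10|13)=+1; (−1)^{0·-2·6}·(+1)^-2·(+1)^0 = +1.
(667, -29 / ℚ) ramifies at {2, 23}: a division algebra.

[2, 23]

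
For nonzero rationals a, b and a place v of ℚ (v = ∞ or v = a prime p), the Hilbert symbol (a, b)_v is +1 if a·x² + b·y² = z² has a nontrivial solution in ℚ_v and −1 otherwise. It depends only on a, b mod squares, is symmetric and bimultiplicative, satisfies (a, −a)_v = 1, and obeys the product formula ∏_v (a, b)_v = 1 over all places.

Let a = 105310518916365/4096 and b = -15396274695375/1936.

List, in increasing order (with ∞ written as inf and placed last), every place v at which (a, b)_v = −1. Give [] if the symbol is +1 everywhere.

Mod squares: a ≡ 13685, b ≡ -260015. Check v ∈ {∞, 2, 3, 5, 7, 11, 17, 19, 23}.
v=∞: 13685 > 0 and -260015 < 0  ⇒  (a,b)_∞ = +1.
v=23: a=23^1·(≡10), b=23^1·(≡22) mod 23; (10|23)=-1, (22|23)=-1; (−1)^{1·1·11}·(-1)^1·(-1)^1 = -1.
v=2: v_2(a)=-12, v_2(b)=-4; units ≡ 5, 1 (mod 8); ε·ε+αω+βω = 0·0+-12·0+-4·1 ≡ 0  ⇒  (a,b)_2 = +1.
v=3: a=3^10·(≡2), b=3^8·(≡1) mod 3; (2|3)=-1, (1|3)=+1; (−1)^{10·8·1}·(-1)^8·(+1)^10 = +1.
v=19: a=19^4·(≡9), b=19^3·(≡14) mod 19; (9|19)=+1, (14|19)=-1; (−1)^{4·3·9}·(+1)^3·(-1)^4 = +1.
v=11: a=11^0·(≡1), b=11^-2·(≡4) mod 11; (1|11)=+1, (4|11)=+1; (−1)^{0·-2·5}·(+1)^-2·(+1)^0 = +1.
v=7: a=7^1·(≡2), b=7^1·(≡4) mod 7; (2|7)=+1, (4|7)=+1; (−1)^{1·1·3}·(+1)^1·(+1)^1 = -1.
v=5: a=5^1·(≡3), b=5^3·(≡2) mod 5; (3|5)=-1, (2|5)=-1; (−1)^{1·3·2}·(-1)^3·(-1)^1 = +1.
v=17: a=17^1·(≡14), b=17^1·(≡12) mod 17; (14|17)=-1, (12|17)=-1; (−1)^{1·1·8}·(-1)^1·(-1)^1 = +1.
|Ram(13685, -260015)| = 2, even; anisotropic at {7, 23}.

[7, 23]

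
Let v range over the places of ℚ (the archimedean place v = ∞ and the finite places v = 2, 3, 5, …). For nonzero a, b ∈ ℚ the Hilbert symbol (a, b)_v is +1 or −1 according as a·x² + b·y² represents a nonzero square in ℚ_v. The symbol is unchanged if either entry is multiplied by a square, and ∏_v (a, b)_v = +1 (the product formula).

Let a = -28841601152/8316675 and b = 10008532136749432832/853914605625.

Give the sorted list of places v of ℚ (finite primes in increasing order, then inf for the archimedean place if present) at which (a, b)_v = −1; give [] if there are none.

[2, 3, 13, 19]

Mod squares: a ≡ -10374, b ≡ 2. Check v ∈ {∞, 2, 3, 5, 7, 13, 19, 37}.
v=13: a=13^1·(≡5), b=13^2·(≡6) mod 13; (5|13)=-1, (6|13)=-1; (−1)^{1·2·6}·(-1)^2·(-1)^1 = -1.
v=19: a=19^5·(≡4), b=19^6·(≡2) mod 19; (4|19)=+1, (2|19)=-1; (−1)^{5·6·9}·(+1)^6·(-1)^5 = -1.
v=3: a=3^-5·(≡1), b=3^-6·(≡2) mod 3; (1|3)=+1, (2|3)=-1; (−1)^{-5·-6·1}·(+1)^-6·(-1)^-5 = -1.
v=∞: -10374 < 0 and 2 > 0  ⇒  (a,b)_∞ = +1.
v=37: a=37^-2·(≡22), b=37^-4·(≡5) mod 37; (22|37)=-1, (5|37)=-1; (−1)^{-2·-4·18}·(-1)^-4·(-1)^-2 = +1.
v=5: a=5^-2·(≡4), b=5^-4·(≡3) mod 5; (4|5)=+1, (3|5)=-1; (−1)^{-2·-4·2}·(+1)^-4·(-1)^-2 = +1.
v=2: v_2(a)=7, v_2(b)=19; units ≡ 5, 1 (mod 8); ε·ε+αω+βω = 0·0+7·0+19·1 ≡ 1  ⇒  (a,b)_2 = -1.
v=7: a=7^1·(≡2), b=7^4·(≡4) mod 7; (2|7)=+1, (4|7)=+1; (−1)^{1·4·3}·(+1)^4·(+1)^1 = +1.
|Ram(-10374, 2)| = 4, even; anisotropic at {2, 3, 13, 19}.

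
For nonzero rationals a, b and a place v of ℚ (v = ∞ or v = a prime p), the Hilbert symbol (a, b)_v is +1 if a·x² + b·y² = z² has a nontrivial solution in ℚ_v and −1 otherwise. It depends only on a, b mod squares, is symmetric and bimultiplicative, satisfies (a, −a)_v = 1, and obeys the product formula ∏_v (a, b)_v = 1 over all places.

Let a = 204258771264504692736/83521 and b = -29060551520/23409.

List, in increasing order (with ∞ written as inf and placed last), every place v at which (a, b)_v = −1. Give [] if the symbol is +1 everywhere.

[7, 11]

Mod squares: a ≡ 6006, b ≡ -1430. Check v ∈ {∞, 2, 3, 5, 7, 11, 13, 17, 23}.
v=7: a=7^5·(≡1), b=7^4·(≡5) mod 7; (1|7)=+1, (5|7)=-1; (−1)^{5·4·3}·(+1)^4·(-1)^5 = -1.
v=∞: 6006 > 0 and -1430 < 0  ⇒  (a,b)_∞ = +1.
v=23: a=23^0·(≡2), b=23^2·(≡14) mod 23; (2|23)=+1, (14|23)=-1; (−1)^{0·2·11}·(+1)^2·(-1)^0 = +1.
v=2: v_2(a)=15, v_2(b)=5; units ≡ 3, 5 (mod 8); ε·ε+αω+βω = 1·0+15·1+5·1 ≡ 0  ⇒  (a,b)_2 = +1.
v=3: a=3^11·(≡1), b=3^-4·(≡1) mod 3; (1|3)=+1, (1|3)=+1; (−1)^{11·-4·1}·(+1)^-4·(+1)^11 = +1.
v=11: a=11^5·(≡8), b=11^1·(≡8) mod 11; (8|11)=-1, (8|11)=-1; (−1)^{5·1·5}·(-1)^1·(-1)^5 = -1.
v=5: a=5^0·(≡1), b=5^1·(≡4) mod 5; (1|5)=+1, (4|5)=+1; (−1)^{0·1·2}·(+1)^1·(+1)^0 = +1.
v=17: a=17^-4·(≡7), b=17^-2·(≡13) mod 17; (7|17)=-1, (13|17)=+1; (−1)^{-4·-2·8}·(-1)^-2·(+1)^-4 = +1.
v=13: a=13^1·(≡5), b=13^1·(≡7) mod 13; (5|13)=-1, (7|13)=-1; (−1)^{1·1·6}·(-1)^1·(-1)^1 = +1.
|Ram(6006, -1430)| = 2, even; anisotropic at {7, 11}.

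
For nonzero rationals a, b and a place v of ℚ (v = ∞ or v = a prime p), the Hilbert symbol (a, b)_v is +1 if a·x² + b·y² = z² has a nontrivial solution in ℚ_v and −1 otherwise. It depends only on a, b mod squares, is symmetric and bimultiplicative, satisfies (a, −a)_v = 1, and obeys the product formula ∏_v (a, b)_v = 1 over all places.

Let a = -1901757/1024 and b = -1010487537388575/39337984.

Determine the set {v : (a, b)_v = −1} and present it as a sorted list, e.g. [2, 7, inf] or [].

Mod squares: a ≡ -93, b ≡ -79143. Check v ∈ {∞, 2, 3, 5, 7, 11, 13, 23, 31, 37}.
v=7: a=7^0·(≡5), b=7^-4·(≡5) mod 7; (5|7)=-1, (5|7)=-1; (−1)^{0·-4·3}·(-1)^-4·(-1)^0 = +1.
v=13: a=13^2·(≡7), b=13^0·(≡4) mod 13; (7|13)=-1, (4|13)=+1; (−1)^{2·0·6}·(-1)^0·(+1)^2 = +1.
v=31: a=31^1·(≡2), b=31^3·(≡9) mod 31; (2|31)=+1, (9|31)=+1; (−1)^{1·3·15}·(+1)^3·(+1)^1 = -1.
v=3: a=3^1·(≡2), b=3^13·(≡1) mod 3; (2|3)=-1, (1|3)=+1; (−1)^{1·13·1}·(-1)^13·(+1)^1 = +1.
v=∞: -93 < 0 and -79143 < 0  ⇒  (a,b)_∞ = -1.
v=11: a=11^2·(≡2), b=11^0·(≡10) mod 11; (2|11)=-1, (10|11)=-1; (−1)^{2·0·5}·(-1)^0·(-1)^2 = +1.
v=37: a=37^0·(≡18), b=37^1·(≡30) mod 37; (18|37)=-1, (30|37)=+1; (−1)^{0·1·18}·(-1)^1·(+1)^0 = -1.
v=2: v_2(a)=-10, v_2(b)=-14; units ≡ 3, 1 (mod 8); ε·ε+αω+βω = 1·0+-10·0+-14·1 ≡ 0  ⇒  (a,b)_2 = +1.
v=5: a=5^0·(≡2), b=5^2·(≡3) mod 5; (2|5)=-1, (3|5)=-1; (−1)^{0·2·2}·(-1)^2·(-1)^0 = +1.
v=23: a=23^0·(≡19), b=23^1·(≡2) mod 23; (19|23)=-1, (2|23)=+1; (−1)^{0·1·11}·(-1)^1·(+1)^0 = -1.
|Ram(-93, -79143)| = 4, even; anisotropic at {23, 31, 37, ∞}.

[23, 31, 37, inf]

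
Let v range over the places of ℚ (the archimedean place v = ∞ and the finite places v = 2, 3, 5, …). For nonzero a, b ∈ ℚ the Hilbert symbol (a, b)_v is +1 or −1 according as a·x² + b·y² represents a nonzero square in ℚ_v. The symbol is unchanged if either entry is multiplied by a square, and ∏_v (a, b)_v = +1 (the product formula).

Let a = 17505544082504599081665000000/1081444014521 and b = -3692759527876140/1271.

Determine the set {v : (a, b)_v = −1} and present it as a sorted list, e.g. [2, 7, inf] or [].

[31, 41]

(a, b) ≡ (7585, -4467565) mod (ℚ^×)²; places V = {2, 3, 5, 13, 19, 31, 37, 41, ∞}.
(a,b)_∞: sgn(7585)=+, sgn(-4467565)=−, so +1.
(a,b)_2: α=6, β=2; u≡1, v≡3 (mod 8); ε(u)ε(v)=0·1, αω(v)=6·1, βω(u)=2·0; sum ≡ 0  ⇒  +1.
(a,b)_41: α=-1, u≡40; β=-1, v≡19 (mod 41); (40|41)=+1, (19|41)=-1; sign (−1)^0·+1^-1·-1^-1 = -1.
(a,b)_13: α=-4, u≡8; β=0, v≡11 (mod 13); (8|13)=-1, (11|13)=-1; sign (−1)^0·-1^0·-1^-4 = +1.
(a,b)_19: α=4, u≡5; β=3, v≡4 (mod 19); (5|19)=+1, (4|19)=+1; sign (−1)^0·+1^3·+1^4 = +1.
(a,b)_37: α=5, u≡31; β=3, v≡18 (mod 37); (31|37)=-1, (18|37)=-1; sign (−1)^0·-1^3·-1^5 = +1.
(a,b)_31: α=-4, u≡6; β=-1, v≡4 (mod 31); (6|31)=-1, (4|31)=+1; sign (−1)^0·-1^-1·+1^-4 = -1.
(a,b)_5: α=7, u≡2; β=1, v≡2 (mod 5); (2|5)=-1, (2|5)=-1; sign (−1)^0·-1^1·-1^7 = +1.
(a,b)_3: α=18, u≡1; β=12, v≡2 (mod 3); (1|3)=+1, (2|3)=-1; sign (−1)^0·+1^12·-1^18 = +1.
|Ram(7585, -4467565)| = 2, even; anisotropic at {31, 41}.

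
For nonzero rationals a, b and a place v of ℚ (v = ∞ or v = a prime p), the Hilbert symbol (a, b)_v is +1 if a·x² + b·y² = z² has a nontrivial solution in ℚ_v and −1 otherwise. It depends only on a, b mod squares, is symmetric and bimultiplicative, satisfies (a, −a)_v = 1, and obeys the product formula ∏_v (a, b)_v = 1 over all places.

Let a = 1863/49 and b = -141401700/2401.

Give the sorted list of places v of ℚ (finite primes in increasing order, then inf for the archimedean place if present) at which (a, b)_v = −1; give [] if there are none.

[2, 3]

Mod squares: a ≡ 23, b ≡ -33. Check v ∈ {∞, 2, 3, 5, 7, 11, 23}.
v=7: a=7^-2·(≡1), b=7^-4·(≡1) mod 7; (1|7)=+1, (1|7)=+1; (−1)^{-2·-4·3}·(+1)^-4·(+1)^-2 = +1.
v=∞: 23 > 0 and -33 < 0  ⇒  (a,b)_∞ = +1.
v=2: v_2(a)=0, v_2(b)=2; units ≡ 7, 7 (mod 8); ε·ε+αω+βω = 1·1+0·0+2·0 ≡ 1  ⇒  (a,b)_2 = -1.
v=23: a=23^1·(≡4), b=23^2·(≡16) mod 23; (4|23)=+1, (16|23)=+1; (−1)^{1·2·11}·(+1)^2·(+1)^1 = +1.
v=5: a=5^0·(≡2), b=5^2·(≡2) mod 5; (2|5)=-1, (2|5)=-1; (−1)^{0·2·2}·(-1)^2·(-1)^0 = +1.
v=11: a=11^0·(≡3), b=11^1·(≡7) mod 11; (3|11)=+1, (7|11)=-1; (−1)^{0·1·5}·(+1)^1·(-1)^0 = +1.
v=3: a=3^4·(≡2), b=3^5·(≡1) mod 3; (2|3)=-1, (1|3)=+1; (−1)^{4·5·1}·(-1)^5·(+1)^4 = -1.
Ram(23, -33) = {2, 3}; no ℚ_2-point on the conic.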